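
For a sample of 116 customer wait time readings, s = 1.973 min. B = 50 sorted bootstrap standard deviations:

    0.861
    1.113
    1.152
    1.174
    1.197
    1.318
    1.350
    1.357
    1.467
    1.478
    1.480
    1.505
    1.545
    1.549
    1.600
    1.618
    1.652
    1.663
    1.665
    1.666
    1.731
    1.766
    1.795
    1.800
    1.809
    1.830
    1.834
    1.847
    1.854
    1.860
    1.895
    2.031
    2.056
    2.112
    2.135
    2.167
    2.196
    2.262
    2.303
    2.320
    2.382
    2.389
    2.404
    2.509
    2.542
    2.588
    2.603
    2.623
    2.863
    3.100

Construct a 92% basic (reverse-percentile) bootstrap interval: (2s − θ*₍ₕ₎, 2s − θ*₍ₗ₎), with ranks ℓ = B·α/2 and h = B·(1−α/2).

(1.323, 2.833)

Percentile endpoints at ranks 2 and 48: θ*₍2₎ = 1.113, θ*₍48₎ = 2.623.
Basic interval reflects these around s:
  lower = 2 × 1.973 − 2.623 = 1.323
  upper = 2 × 1.973 − 1.113 = 2.833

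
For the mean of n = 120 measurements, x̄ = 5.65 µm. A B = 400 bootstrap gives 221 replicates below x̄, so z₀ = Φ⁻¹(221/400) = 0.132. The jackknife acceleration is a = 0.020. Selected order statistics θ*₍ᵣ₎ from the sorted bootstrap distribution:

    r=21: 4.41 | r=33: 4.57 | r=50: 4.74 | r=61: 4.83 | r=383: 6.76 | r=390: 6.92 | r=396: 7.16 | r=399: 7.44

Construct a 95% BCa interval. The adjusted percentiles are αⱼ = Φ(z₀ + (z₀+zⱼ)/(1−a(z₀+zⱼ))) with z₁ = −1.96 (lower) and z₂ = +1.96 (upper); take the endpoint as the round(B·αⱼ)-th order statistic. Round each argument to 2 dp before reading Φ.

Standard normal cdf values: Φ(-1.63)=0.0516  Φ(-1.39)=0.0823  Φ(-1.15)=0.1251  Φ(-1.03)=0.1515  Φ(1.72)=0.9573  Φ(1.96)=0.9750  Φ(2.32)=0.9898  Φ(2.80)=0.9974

(4.41, 7.16)

Lower: z₀ + z₁ = 0.132 + (-1.960) = -1.828; 1 − a(z₀+z₁) = 1 − (0.020)(-1.828) = 1.0366; argument = 0.132 + (-1.828)/1.0366 = -1.6315 → -1.63.
α₁ = Φ(-1.63) = 0.0516; rank = round(400 × 0.0516) = 21; θ*₍21₎ = 4.41.
Upper: z₀ + z₂ = 2.092; 1 − a(z₀+z₂) = 0.9582; argument = 2.3154 → 2.32; α₂ = 0.9898; rank = 396; θ*₍396₎ = 7.16.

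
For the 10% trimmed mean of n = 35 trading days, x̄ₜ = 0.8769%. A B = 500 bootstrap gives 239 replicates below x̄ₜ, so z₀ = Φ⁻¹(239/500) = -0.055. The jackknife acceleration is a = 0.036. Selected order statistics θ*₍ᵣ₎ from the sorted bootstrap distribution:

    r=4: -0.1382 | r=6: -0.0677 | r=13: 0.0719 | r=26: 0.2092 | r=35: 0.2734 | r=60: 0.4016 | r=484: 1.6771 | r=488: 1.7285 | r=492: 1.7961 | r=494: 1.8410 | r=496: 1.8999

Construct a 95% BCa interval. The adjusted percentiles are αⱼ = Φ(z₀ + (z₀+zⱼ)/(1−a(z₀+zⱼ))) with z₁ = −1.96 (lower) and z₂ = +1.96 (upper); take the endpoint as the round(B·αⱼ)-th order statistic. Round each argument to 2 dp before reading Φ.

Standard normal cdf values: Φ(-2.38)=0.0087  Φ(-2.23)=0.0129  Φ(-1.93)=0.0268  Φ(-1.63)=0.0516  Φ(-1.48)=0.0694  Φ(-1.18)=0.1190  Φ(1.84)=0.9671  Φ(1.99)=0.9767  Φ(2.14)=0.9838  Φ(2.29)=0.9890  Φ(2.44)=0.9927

(0.0719, 1.7285)

Lower: z₀ + z₁ = -0.055 + (-1.960) = -2.015; 1 − a(z₀+z₁) = 1 − (0.036)(-2.015) = 1.0725; argument = -0.055 + (-2.015)/1.0725 = -1.9337 → -1.93.
α₁ = Φ(-1.93) = 0.0268; rank = round(500 × 0.0268) = 13; θ*₍13₎ = 0.0719.
Upper: z₀ + z₂ = 1.905; 1 − a(z₀+z₂) = 0.9314; argument = 1.9903 → 1.99; α₂ = 0.9767; rank = 488; θ*₍488₎ = 1.7285.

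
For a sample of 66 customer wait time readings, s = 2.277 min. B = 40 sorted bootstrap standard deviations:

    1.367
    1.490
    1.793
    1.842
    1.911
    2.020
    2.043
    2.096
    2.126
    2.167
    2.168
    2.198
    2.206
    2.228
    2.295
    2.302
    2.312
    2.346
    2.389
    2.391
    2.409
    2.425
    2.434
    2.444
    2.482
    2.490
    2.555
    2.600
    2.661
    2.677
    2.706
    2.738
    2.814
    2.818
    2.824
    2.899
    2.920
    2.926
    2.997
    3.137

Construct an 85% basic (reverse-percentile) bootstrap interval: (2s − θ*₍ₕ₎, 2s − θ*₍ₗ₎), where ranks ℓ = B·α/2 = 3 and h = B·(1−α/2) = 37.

Percentile endpoints at ranks 3 and 37: θ*₍3₎ = 1.793, θ*₍37₎ = 2.920.
Basic interval reflects these around s:
  lower = 2 × 2.277 − 2.920 = 1.634
  upper = 2 × 2.277 − 1.793 = 2.761

(1.634, 2.761)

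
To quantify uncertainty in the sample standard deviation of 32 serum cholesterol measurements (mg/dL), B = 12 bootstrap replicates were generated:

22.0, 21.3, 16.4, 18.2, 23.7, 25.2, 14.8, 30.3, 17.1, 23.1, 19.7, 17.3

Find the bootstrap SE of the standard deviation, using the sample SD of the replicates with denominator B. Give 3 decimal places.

Bootstrap SE is the standard deviation of the 12 replicate standard deviations.
Mean of replicates: (22.0 + 21.3 + 16.4 + 18.2 + 23.7 + 25.2 + 14.8 + 30.3 + 17.1 + 23.1 + 19.7 + 17.3) / 12 = 249.1000 / 12 = 20.7583
Sum of squared deviations: (+1.2417)² + (+0.5417)² + (−4.3583)² + (−2.5583)² + (+2.9417)² + (+4.4417)² + (−5.9583)² + (+9.5417)² + (−3.6583)² + (+2.3417)² + (−1.0583)² + (−3.4583)² = 214.2492
Variance = 214.2492 / 12 = 17.8541
SE* = √17.8541

SE* = 4.225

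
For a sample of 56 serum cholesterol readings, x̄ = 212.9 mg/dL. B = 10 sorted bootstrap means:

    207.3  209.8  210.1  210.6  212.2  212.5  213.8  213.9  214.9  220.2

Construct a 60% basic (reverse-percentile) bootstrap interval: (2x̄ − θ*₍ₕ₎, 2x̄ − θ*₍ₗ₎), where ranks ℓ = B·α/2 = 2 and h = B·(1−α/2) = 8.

Percentile endpoints at ranks 2 and 8: θ*₍2₎ = 209.8, θ*₍8₎ = 213.9.
Basic interval reflects these around x̄:
  lower = 2 × 212.9 − 213.9 = 211.9
  upper = 2 × 212.9 − 209.8 = 216.0

(211.9, 216.0)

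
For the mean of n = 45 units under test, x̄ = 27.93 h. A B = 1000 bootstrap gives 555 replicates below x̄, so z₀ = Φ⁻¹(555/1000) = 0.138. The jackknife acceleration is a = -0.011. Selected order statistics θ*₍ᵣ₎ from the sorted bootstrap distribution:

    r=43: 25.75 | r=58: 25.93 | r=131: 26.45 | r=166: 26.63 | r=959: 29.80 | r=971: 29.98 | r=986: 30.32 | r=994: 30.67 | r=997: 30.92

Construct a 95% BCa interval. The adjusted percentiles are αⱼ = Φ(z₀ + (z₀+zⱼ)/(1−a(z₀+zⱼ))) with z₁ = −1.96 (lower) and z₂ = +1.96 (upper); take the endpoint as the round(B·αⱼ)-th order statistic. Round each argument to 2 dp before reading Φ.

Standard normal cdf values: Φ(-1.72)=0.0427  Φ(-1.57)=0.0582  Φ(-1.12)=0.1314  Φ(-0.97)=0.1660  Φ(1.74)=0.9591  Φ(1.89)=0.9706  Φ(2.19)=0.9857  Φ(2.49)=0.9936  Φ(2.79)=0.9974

(25.75, 30.32)

Lower: z₀ + z₁ = 0.138 + (-1.960) = -1.822; 1 − a(z₀+z₁) = 1 − (-0.011)(-1.822) = 0.9800; argument = 0.138 + (-1.822)/0.9800 = -1.7213 → -1.72.
α₁ = Φ(-1.72) = 0.0427; rank = round(1000 × 0.0427) = 43; θ*₍43₎ = 25.75.
Upper: z₀ + z₂ = 2.098; 1 − a(z₀+z₂) = 1.0231; argument = 2.1887 → 2.19; α₂ = 0.9857; rank = 986; θ*₍986₎ = 30.32.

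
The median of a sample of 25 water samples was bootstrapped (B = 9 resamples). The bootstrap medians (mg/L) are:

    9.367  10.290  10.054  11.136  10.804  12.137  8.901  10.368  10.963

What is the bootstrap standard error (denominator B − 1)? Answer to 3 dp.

Bootstrap SE is the standard deviation of the 9 replicate medians.
Mean of replicates: (9.367 + 10.290 + 10.054 + 11.136 + 10.804 + 12.137 + 8.901 + 10.368 + 10.963) / 9 = 94.0200 / 9 = 10.4467
Sum of squared deviations: (−1.0797)² + (−0.1567)² + (−0.3927)² + (+0.6893)² + (+0.3573)² + (+1.6903)² + (−1.5457)² + (−0.0787)² + (+0.5163)² = 7.4664
Variance = 7.4664 / 8 = 0.9333
SE* = √0.9333

SE* = 0.966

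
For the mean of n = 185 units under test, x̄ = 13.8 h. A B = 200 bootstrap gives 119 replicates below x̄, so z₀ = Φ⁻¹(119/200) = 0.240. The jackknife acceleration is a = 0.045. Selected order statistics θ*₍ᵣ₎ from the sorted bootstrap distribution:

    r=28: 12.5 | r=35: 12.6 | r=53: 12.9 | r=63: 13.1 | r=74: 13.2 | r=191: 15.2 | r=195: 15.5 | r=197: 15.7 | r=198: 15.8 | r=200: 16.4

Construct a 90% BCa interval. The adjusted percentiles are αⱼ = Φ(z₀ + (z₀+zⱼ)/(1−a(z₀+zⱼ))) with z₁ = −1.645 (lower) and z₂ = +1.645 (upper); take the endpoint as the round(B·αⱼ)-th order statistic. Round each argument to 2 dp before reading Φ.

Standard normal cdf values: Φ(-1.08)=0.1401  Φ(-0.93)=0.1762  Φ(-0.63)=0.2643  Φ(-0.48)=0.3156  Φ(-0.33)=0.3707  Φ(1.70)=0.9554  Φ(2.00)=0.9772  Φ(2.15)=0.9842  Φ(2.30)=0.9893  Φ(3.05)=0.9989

(12.5, 15.8)

Lower: z₀ + z₁ = 0.240 + (-1.645) = -1.405; 1 − a(z₀+z₁) = 1 − (0.045)(-1.405) = 1.0632; argument = 0.240 + (-1.405)/1.0632 = -1.0815 → -1.08.
α₁ = Φ(-1.08) = 0.1401; rank = round(200 × 0.1401) = 28; θ*₍28₎ = 12.5.
Upper: z₀ + z₂ = 1.885; 1 − a(z₀+z₂) = 0.9152; argument = 2.2997 → 2.30; α₂ = 0.9893; rank = 198; θ*₍198₎ = 15.8.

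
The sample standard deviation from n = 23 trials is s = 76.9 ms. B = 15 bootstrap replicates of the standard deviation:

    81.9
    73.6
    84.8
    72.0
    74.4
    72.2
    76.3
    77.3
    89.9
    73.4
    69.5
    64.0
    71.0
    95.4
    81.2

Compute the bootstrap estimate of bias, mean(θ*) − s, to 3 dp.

bias = +0.227

mean(θ*) = (81.9 + 73.6 + 84.8 + 72.0 + 74.4 + 72.2 + 76.3 + 77.3 + 89.9 + 73.4 + 69.5 + 64.0 + 71.0 + 95.4 + 81.2) / 15 = 77.1267
bias = 77.1267 − 76.9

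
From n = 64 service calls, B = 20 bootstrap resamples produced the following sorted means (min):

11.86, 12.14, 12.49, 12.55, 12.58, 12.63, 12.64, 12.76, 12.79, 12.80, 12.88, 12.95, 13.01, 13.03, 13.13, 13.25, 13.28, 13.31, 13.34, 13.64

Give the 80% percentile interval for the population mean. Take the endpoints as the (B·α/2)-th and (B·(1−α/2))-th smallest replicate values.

(12.14, 13.31)

α = 0.20; lower rank = 20 × 0.100 = 2; upper rank = 20 × 0.900 = 18.
The 2nd smallest replicate is 12.14; the 18th is 13.31.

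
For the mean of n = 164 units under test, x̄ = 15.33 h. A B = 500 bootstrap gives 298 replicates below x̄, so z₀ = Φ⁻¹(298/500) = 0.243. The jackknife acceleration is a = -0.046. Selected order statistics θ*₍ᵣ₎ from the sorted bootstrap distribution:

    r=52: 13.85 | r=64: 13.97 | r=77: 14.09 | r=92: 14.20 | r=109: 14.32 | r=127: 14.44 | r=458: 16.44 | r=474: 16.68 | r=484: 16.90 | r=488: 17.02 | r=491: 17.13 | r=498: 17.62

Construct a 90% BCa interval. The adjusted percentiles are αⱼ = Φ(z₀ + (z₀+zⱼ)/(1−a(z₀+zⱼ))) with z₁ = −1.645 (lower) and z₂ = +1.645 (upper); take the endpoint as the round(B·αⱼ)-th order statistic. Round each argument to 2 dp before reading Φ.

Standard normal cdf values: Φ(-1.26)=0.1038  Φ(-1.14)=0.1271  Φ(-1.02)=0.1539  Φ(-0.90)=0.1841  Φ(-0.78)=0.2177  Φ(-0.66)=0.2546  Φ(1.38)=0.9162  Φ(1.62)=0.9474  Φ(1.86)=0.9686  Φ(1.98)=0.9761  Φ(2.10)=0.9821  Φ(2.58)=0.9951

(13.85, 17.02)

Lower: z₀ + z₁ = 0.243 + (-1.645) = -1.402; 1 − a(z₀+z₁) = 1 − (-0.046)(-1.402) = 0.9355; argument = 0.243 + (-1.402)/0.9355 = -1.2557 → -1.26.
α₁ = Φ(-1.26) = 0.1038; rank = round(500 × 0.1038) = 52; θ*₍52₎ = 13.85.
Upper: z₀ + z₂ = 1.888; 1 − a(z₀+z₂) = 1.0868; argument = 1.9801 → 1.98; α₂ = 0.9761; rank = 488; θ*₍488₎ = 17.02.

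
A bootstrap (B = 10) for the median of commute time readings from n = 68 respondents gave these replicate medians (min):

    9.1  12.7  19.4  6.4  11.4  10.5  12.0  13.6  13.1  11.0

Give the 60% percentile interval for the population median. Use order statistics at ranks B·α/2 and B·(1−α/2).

(9.1, 13.1)

Sorted replicates: 6.4, 9.1, 10.5, 11.0, 11.4, 12.0, 12.7, 13.1, 13.6, 19.4
α = 0.40; lower rank = 10 × 0.200 = 2; upper rank = 10 × 0.800 = 8.
The 2nd smallest replicate is 9.1; the 8th is 13.1.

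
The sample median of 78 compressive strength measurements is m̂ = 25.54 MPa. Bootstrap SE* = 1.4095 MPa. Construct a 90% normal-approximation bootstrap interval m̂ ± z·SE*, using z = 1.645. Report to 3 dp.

(23.221, 27.859)

Margin = 1.645 × 1.4095 = 2.3186
Interval: 25.54 ± 2.3186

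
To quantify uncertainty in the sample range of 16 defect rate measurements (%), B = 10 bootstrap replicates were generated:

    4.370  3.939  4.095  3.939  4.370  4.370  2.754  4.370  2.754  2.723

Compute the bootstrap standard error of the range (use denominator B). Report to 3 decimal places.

Bootstrap SE is the standard deviation of the 10 replicate ranges.
Mean of replicates: (4.370 + 3.939 + 4.095 + 3.939 + 4.370 + 4.370 + 2.754 + 4.370 + 2.754 + 2.723) / 10 = 37.6840 / 10 = 3.7684
Sum of squared deviations: (+0.6016)² + (+0.1706)² + (+0.3266)² + (+0.1706)² + (+0.6016)² + (+0.6016)² + (−1.0144)² + (+0.6016)² + (−1.0144)² + (−1.0454)² = 4.7634
Variance = 4.7634 / 10 = 0.4763
SE* = √0.4763

SE* = 0.690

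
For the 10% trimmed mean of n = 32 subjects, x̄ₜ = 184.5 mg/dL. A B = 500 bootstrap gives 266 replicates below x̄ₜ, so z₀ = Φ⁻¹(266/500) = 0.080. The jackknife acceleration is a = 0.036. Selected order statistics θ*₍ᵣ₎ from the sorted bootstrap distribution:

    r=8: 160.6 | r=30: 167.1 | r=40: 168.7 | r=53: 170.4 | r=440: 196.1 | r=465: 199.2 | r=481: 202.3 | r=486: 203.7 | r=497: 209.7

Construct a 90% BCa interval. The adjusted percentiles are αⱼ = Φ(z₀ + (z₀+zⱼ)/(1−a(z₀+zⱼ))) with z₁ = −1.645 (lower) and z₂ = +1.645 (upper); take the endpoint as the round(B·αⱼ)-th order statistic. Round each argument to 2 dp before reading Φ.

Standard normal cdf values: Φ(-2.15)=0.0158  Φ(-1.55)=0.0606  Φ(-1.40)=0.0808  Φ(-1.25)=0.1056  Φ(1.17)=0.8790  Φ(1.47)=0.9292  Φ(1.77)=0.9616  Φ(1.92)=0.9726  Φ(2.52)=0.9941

(168.7, 203.7)

Lower: z₀ + z₁ = 0.080 + (-1.645) = -1.565; 1 − a(z₀+z₁) = 1 − (0.036)(-1.565) = 1.0563; argument = 0.080 + (-1.565)/1.0563 = -1.4015 → -1.40.
α₁ = Φ(-1.40) = 0.0808; rank = round(500 × 0.0808) = 40; θ*₍40₎ = 168.7.
Upper: z₀ + z₂ = 1.725; 1 − a(z₀+z₂) = 0.9379; argument = 1.9192 → 1.92; α₂ = 0.9726; rank = 486; θ*₍486₎ = 203.7.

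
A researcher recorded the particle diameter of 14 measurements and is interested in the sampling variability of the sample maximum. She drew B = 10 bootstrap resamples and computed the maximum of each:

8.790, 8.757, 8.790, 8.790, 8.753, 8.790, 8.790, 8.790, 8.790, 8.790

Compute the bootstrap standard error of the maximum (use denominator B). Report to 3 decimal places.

SE* = 0.014

Bootstrap SE is the standard deviation of the 10 replicate maximums.
Mean of replicates: (8.790 + 8.757 + 8.790 + 8.790 + 8.753 + 8.790 + 8.790 + 8.790 + 8.790 + 8.790) / 10 = 87.8300 / 10 = 8.7830
Sum of squared deviations: (+0.0070)² + (−0.0260)² + (+0.0070)² + (+0.0070)² + (−0.0300)² + (+0.0070)² + (+0.0070)² + (+0.0070)² + (+0.0070)² + (+0.0070)² = 0.0020
Variance = 0.0020 / 10 = 0.0002
SE* = √0.0002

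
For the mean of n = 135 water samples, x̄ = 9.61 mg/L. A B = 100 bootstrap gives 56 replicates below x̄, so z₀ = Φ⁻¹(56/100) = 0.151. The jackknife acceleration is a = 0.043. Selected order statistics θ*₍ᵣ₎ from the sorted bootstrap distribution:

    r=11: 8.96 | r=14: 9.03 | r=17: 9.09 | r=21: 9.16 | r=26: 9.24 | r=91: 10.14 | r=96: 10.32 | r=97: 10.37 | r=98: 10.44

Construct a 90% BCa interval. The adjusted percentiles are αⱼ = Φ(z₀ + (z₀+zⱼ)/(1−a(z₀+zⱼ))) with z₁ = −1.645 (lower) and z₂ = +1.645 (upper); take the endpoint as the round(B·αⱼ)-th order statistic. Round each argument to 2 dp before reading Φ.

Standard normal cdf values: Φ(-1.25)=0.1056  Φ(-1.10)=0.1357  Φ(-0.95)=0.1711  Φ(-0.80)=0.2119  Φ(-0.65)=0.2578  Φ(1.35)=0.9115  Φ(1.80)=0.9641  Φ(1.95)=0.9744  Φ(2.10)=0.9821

(8.96, 10.44)

Lower: z₀ + z₁ = 0.151 + (-1.645) = -1.494; 1 − a(z₀+z₁) = 1 − (0.043)(-1.494) = 1.0642; argument = 0.151 + (-1.494)/1.0642 = -1.2528 → -1.25.
α₁ = Φ(-1.25) = 0.1056; rank = round(100 × 0.1056) = 11; θ*₍11₎ = 8.96.
Upper: z₀ + z₂ = 1.796; 1 − a(z₀+z₂) = 0.9228; argument = 2.0973 → 2.10; α₂ = 0.9821; rank = 98; θ*₍98₎ = 10.44.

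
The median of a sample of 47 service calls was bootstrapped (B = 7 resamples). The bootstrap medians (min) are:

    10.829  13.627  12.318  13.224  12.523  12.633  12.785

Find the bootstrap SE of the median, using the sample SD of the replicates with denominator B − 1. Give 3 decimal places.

SE* = 0.884

Bootstrap SE is the standard deviation of the 7 replicate medians.
Mean of replicates: (10.829 + 13.627 + 12.318 + 13.224 + 12.523 + 12.633 + 12.785) / 7 = 87.9390 / 7 = 12.5627
Sum of squared deviations: (−1.7337)² + (+1.0643)² + (−0.2447)² + (+0.6613)² + (−0.0397)² + (+0.0703)² + (+0.2223)² = 4.6916
Variance = 4.6916 / 6 = 0.7819
SE* = √0.7819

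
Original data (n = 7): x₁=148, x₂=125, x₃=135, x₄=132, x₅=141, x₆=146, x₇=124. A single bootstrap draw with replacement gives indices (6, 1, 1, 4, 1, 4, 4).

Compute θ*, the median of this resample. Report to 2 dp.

Resample values: 146, 148, 148, 132, 148, 132, 132.
Sorted: 132, 132, 132, 146, 148, 148, 148
Median = middle value = 146.00

θ* = 146.00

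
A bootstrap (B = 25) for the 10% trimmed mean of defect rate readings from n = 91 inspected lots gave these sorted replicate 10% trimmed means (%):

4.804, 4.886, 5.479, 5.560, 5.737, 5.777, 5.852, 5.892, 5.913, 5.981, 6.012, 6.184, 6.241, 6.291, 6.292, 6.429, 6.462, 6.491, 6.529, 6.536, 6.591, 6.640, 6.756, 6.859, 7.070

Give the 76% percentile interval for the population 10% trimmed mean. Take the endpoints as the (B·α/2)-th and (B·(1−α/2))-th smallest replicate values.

α = 0.24; lower rank = 25 × 0.120 = 3; upper rank = 25 × 0.880 = 22.
The 3rd smallest replicate is 5.479; the 22nd is 6.640.

(5.479, 6.640)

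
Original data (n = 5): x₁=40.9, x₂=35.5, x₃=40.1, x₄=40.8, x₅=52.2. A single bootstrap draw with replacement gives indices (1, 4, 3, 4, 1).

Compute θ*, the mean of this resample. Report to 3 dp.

Resample values: 40.9, 40.8, 40.1, 40.8, 40.9.
Mean = (40.9 + 40.8 + 40.1 + 40.8 + 40.9) / 5 = 203.50 / 5 = 40.700

θ* = 40.700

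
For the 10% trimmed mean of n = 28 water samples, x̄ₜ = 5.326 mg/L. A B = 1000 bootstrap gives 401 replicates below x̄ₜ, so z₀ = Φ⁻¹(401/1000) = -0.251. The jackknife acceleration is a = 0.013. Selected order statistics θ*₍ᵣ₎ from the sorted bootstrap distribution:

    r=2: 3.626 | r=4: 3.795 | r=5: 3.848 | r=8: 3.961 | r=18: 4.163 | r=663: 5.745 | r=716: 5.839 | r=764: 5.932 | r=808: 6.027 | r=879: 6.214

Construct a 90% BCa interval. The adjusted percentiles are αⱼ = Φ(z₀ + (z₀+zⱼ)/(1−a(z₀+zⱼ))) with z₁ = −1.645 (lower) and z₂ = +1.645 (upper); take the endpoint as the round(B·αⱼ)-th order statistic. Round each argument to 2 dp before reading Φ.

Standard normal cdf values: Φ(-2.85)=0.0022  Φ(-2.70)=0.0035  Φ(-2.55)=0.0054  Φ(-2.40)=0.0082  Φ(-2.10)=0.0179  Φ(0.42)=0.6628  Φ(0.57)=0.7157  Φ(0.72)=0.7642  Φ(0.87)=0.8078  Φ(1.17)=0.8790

(4.163, 6.214)

Lower: z₀ + z₁ = -0.251 + (-1.645) = -1.896; 1 − a(z₀+z₁) = 1 − (0.013)(-1.896) = 1.0246; argument = -0.251 + (-1.896)/1.0246 = -2.1014 → -2.10.
α₁ = Φ(-2.10) = 0.0179; rank = round(1000 × 0.0179) = 18; θ*₍18₎ = 4.163.
Upper: z₀ + z₂ = 1.394; 1 − a(z₀+z₂) = 0.9819; argument = 1.1687 → 1.17; α₂ = 0.8790; rank = 879; θ*₍879₎ = 6.214.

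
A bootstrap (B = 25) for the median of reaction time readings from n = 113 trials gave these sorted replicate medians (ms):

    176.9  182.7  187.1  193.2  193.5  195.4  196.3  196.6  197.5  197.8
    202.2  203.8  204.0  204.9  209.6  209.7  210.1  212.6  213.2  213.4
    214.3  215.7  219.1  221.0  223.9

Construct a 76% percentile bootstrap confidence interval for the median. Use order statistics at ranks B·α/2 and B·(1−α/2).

α = 0.24; lower rank = 25 × 0.120 = 3; upper rank = 25 × 0.880 = 22.
The 3rd smallest replicate is 187.1; the 22nd is 215.7.

(187.1, 215.7)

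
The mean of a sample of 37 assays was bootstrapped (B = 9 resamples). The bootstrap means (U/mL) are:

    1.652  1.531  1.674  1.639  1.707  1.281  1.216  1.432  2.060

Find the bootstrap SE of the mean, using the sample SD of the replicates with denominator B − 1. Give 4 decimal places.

Bootstrap SE is the standard deviation of the 9 replicate means.
Mean of replicates: (1.652 + 1.531 + 1.674 + 1.639 + 1.707 + 1.281 + 1.216 + 1.432 + 2.060) / 9 = 14.19200 / 9 = 1.57689
Sum of squared deviations: (+0.07511)² + (−0.04589)² + (+0.09711)² + (+0.06211)² + (+0.13011)² + (−0.29589)² + (−0.36089)² + (−0.14489)² + (+0.48311)² = 0.51014
Variance = 0.51014 / 8 = 0.06377
SE* = √0.06377

SE* = 0.2525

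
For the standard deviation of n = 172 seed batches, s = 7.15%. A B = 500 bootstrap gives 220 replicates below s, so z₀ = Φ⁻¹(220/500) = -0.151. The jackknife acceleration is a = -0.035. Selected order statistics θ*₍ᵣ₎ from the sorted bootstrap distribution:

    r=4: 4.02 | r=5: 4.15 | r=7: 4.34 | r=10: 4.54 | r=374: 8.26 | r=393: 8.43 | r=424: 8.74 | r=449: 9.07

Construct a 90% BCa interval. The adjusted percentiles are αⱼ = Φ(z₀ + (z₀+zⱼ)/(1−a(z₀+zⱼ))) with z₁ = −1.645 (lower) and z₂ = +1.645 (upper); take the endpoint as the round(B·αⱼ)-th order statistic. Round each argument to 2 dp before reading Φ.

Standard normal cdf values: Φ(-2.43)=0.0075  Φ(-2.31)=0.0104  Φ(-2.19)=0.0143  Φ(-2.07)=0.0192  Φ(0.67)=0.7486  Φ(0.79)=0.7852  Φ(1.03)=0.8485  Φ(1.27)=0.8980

(4.54, 9.07)

Lower: z₀ + z₁ = -0.151 + (-1.645) = -1.796; 1 − a(z₀+z₁) = 1 − (-0.035)(-1.796) = 0.9371; argument = -0.151 + (-1.796)/0.9371 = -2.0675 → -2.07.
α₁ = Φ(-2.07) = 0.0192; rank = round(500 × 0.0192) = 10; θ*₍10₎ = 4.54.
Upper: z₀ + z₂ = 1.494; 1 − a(z₀+z₂) = 1.0523; argument = 1.2688 → 1.27; α₂ = 0.8980; rank = 449; θ*₍449₎ = 9.07.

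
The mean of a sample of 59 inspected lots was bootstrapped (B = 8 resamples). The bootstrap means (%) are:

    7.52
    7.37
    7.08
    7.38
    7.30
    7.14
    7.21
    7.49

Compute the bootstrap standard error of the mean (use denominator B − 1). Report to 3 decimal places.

SE* = 0.159

Bootstrap SE is the standard deviation of the 8 replicate means.
Mean of replicates: (7.52 + 7.37 + 7.08 + 7.38 + 7.30 + 7.14 + 7.21 + 7.49) / 8 = 58.4900 / 8 = 7.3113
Sum of squared deviations: (+0.2087)² + (+0.0587)² + (−0.2313)² + (+0.0687)² + (−0.0113)² + (−0.1713)² + (−0.1013)² + (+0.1787)² = 0.1769
Variance = 0.1769 / 7 = 0.0253
SE* = √0.0253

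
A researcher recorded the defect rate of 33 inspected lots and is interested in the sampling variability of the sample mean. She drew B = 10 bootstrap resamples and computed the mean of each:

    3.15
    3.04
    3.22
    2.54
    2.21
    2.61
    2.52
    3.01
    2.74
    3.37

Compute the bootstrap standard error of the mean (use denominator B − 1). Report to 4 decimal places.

Bootstrap SE is the standard deviation of the 10 replicate means.
Mean of replicates: (3.15 + 3.04 + 3.22 + 2.54 + 2.21 + 2.61 + 2.52 + 3.01 + 2.74 + 3.37) / 10 = 28.41000 / 10 = 2.84100
Sum of squared deviations: (+0.30900)² + (+0.19900)² + (+0.37900)² + (−0.30100)² + (−0.63100)² + (−0.23100)² + (−0.32100)² + (+0.16900)² + (−0.10100)² + (+0.52900)² = 1.24249
Variance = 1.24249 / 9 = 0.13805
SE* = √0.13805

SE* = 0.3716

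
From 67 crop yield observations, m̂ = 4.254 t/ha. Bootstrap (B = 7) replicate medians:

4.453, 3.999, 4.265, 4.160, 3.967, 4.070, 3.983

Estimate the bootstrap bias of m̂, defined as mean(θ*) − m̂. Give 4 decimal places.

bias = −0.1259

mean(θ*) = (4.453 + 3.999 + 4.265 + 4.160 + 3.967 + 4.070 + 3.983) / 7 = 4.12814
bias = 4.12814 − 4.254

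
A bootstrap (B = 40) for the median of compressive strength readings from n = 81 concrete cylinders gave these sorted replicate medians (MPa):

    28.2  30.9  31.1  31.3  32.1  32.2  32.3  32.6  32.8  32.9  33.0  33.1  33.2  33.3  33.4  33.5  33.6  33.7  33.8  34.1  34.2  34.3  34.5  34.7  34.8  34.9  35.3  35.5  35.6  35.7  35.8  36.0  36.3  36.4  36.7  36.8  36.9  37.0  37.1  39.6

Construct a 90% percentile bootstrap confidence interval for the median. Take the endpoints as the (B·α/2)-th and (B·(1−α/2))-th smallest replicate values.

α = 0.10; lower rank = 40 × 0.050 = 2; upper rank = 40 × 0.950 = 38.
The 2nd smallest replicate is 30.9; the 38th is 37.0.

(30.9, 37.0)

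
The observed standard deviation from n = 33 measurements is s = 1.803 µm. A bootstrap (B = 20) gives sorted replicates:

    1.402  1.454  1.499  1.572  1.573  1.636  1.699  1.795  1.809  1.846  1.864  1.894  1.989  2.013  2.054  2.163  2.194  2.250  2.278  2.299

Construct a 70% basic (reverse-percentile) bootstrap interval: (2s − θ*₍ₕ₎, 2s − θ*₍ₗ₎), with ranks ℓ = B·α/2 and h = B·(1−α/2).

(1.412, 2.107)

Percentile endpoints at ranks 3 and 17: θ*₍3₎ = 1.499, θ*₍17₎ = 2.194.
Basic interval reflects these around s:
  lower = 2 × 1.803 − 2.194 = 1.412
  upper = 2 × 1.803 − 1.499 = 2.107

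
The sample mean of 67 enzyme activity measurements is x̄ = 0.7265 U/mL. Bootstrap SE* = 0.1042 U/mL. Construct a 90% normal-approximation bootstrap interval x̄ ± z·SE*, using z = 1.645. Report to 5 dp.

Margin = 1.645 × 0.1042 = 0.171409
Interval: 0.7265 ± 0.171409

(0.55509, 0.89791)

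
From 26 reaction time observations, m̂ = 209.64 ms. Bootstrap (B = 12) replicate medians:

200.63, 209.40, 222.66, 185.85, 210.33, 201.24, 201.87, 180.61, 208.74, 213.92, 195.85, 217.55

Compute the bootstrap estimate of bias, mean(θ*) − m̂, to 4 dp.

bias = −5.5858

mean(θ*) = (200.63 + 209.40 + 222.66 + 185.85 + 210.33 + 201.24 + 201.87 + 180.61 + 208.74 + 213.92 + 195.85 + 217.55) / 12 = 204.05417
bias = 204.05417 − 209.64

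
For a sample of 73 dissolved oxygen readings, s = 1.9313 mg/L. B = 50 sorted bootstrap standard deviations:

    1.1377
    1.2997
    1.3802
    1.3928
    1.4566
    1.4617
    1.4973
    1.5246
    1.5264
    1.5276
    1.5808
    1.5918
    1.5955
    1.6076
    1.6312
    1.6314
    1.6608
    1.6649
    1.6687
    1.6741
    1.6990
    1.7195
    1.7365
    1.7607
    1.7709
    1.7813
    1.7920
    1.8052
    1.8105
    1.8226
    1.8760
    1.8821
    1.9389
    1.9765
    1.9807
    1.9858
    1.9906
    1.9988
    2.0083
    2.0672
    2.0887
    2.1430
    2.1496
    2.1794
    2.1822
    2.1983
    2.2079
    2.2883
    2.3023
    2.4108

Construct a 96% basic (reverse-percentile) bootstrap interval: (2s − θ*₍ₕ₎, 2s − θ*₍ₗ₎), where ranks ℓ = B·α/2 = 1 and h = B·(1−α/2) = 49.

Percentile endpoints at ranks 1 and 49: θ*₍1₎ = 1.1377, θ*₍49₎ = 2.3023.
Basic interval reflects these around s:
  lower = 2 × 1.9313 − 2.3023 = 1.5603
  upper = 2 × 1.9313 − 1.1377 = 2.7249

(1.5603, 2.7249)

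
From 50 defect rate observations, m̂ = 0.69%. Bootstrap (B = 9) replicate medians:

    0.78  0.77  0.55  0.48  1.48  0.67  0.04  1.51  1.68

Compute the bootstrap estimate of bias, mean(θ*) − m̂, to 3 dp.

mean(θ*) = (0.78 + 0.77 + 0.55 + 0.48 + 1.48 + 0.67 + 0.04 + 1.51 + 1.68) / 9 = 0.8844
bias = 0.8844 − 0.69

bias = +0.194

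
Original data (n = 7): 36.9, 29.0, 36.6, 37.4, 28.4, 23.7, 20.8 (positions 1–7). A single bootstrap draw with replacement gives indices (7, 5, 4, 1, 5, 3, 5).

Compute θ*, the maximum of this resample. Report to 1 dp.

Resample values: 20.8, 28.4, 37.4, 36.9, 28.4, 36.6, 28.4.
Maximum = 37.4

θ* = 37.4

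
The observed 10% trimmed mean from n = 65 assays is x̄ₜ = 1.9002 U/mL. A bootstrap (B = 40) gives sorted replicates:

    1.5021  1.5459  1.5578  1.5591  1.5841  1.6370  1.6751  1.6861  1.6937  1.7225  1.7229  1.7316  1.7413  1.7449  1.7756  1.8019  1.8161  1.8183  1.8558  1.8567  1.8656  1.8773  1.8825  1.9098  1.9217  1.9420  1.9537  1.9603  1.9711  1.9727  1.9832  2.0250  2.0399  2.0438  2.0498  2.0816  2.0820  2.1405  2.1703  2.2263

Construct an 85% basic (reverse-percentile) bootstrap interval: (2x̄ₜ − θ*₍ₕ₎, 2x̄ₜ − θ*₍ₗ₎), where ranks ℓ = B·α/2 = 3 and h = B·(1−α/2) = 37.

(1.7184, 2.2426)

Percentile endpoints at ranks 3 and 37: θ*₍3₎ = 1.5578, θ*₍37₎ = 2.0820.
Basic interval reflects these around x̄ₜ:
  lower = 2 × 1.9002 − 2.0820 = 1.7184
  upper = 2 × 1.9002 − 1.5578 = 2.2426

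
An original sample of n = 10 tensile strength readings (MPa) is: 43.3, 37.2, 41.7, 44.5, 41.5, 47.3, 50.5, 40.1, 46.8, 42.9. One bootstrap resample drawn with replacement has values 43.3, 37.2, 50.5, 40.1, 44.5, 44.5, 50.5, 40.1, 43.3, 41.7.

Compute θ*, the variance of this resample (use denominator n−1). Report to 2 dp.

θ* = 18.45

Mean = 43.5700; sum of squared deviations = 166.0810
s² = 166.0810 / 9 = 18.4534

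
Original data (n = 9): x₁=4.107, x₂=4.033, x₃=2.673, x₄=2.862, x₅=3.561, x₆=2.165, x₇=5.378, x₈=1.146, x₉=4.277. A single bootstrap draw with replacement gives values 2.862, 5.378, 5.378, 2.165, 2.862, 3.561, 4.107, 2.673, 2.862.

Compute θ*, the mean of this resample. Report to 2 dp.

Mean = (2.862 + 5.378 + 5.378 + 2.165 + 2.862 + 3.561 + 4.107 + 2.673 + 2.862) / 9 = 31.8480 / 9 = 3.54

θ* = 3.54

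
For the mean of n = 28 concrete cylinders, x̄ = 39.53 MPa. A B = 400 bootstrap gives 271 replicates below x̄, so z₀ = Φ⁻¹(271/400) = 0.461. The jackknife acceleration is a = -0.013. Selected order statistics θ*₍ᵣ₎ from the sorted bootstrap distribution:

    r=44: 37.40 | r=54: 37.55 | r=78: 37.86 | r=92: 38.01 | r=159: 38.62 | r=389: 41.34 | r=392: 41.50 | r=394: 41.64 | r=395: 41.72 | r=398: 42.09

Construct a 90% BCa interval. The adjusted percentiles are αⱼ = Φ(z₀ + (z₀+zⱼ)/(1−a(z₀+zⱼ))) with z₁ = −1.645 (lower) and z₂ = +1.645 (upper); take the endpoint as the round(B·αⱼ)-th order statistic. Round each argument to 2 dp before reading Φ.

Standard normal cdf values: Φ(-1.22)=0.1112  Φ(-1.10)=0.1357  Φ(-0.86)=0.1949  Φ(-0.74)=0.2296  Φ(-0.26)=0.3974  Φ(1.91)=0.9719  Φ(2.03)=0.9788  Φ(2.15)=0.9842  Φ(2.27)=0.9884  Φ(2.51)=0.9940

(38.01, 42.09)

Lower: z₀ + z₁ = 0.461 + (-1.645) = -1.184; 1 − a(z₀+z₁) = 1 − (-0.013)(-1.184) = 0.9846; argument = 0.461 + (-1.184)/0.9846 = -0.7415 → -0.74.
α₁ = Φ(-0.74) = 0.2296; rank = round(400 × 0.2296) = 92; θ*₍92₎ = 38.01.
Upper: z₀ + z₂ = 2.106; 1 − a(z₀+z₂) = 1.0274; argument = 2.5109 → 2.51; α₂ = 0.9940; rank = 398; θ*₍398₎ = 42.09.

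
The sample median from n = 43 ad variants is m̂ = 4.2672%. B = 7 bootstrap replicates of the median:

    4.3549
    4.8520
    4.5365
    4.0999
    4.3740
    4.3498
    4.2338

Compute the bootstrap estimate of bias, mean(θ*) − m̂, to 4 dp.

mean(θ*) = (4.3549 + 4.8520 + 4.5365 + 4.0999 + 4.3740 + 4.3498 + 4.2338) / 7 = 4.40013
bias = 4.40013 − 4.2672

bias = +0.1329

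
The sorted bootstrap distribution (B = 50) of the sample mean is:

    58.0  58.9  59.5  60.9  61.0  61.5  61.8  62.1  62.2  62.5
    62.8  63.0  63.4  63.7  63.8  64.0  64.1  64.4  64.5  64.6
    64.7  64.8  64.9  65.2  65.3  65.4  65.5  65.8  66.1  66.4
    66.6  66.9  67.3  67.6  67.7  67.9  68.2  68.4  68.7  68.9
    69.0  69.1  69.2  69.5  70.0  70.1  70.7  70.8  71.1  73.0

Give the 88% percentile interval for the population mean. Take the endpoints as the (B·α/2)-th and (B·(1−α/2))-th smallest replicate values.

α = 0.12; lower rank = 50 × 0.060 = 3; upper rank = 50 × 0.940 = 47.
The 3rd smallest replicate is 59.5; the 47th is 70.7.

(59.5, 70.7)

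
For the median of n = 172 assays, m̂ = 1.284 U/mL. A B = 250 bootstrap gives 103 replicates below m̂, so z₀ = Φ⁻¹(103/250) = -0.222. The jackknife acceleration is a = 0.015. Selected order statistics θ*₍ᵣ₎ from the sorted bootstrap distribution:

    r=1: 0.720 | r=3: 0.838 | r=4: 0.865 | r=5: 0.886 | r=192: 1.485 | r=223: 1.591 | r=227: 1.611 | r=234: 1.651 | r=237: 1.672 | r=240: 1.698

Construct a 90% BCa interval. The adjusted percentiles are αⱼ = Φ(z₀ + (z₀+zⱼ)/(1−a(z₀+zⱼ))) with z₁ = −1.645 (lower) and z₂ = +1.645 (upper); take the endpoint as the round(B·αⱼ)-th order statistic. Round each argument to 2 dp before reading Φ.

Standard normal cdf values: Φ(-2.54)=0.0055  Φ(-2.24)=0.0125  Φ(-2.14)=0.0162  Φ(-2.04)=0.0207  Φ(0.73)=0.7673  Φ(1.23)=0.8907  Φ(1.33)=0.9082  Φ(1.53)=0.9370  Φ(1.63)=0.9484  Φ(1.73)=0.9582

(0.886, 1.591)

Lower: z₀ + z₁ = -0.222 + (-1.645) = -1.867; 1 − a(z₀+z₁) = 1 − (0.015)(-1.867) = 1.0280; argument = -0.222 + (-1.867)/1.0280 = -2.0381 → -2.04.
α₁ = Φ(-2.04) = 0.0207; rank = round(250 × 0.0207) = 5; θ*₍5₎ = 0.886.
Upper: z₀ + z₂ = 1.423; 1 − a(z₀+z₂) = 0.9787; argument = 1.2320 → 1.23; α₂ = 0.8907; rank = 223; θ*₍223₎ = 1.591.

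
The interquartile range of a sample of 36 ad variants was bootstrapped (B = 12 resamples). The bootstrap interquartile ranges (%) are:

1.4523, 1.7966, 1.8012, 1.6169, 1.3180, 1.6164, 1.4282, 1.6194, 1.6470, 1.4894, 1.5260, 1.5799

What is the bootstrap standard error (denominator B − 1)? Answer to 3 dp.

Bootstrap SE is the standard deviation of the 12 replicate interquartile ranges.
Mean of replicates: (1.4523 + 1.7966 + 1.8012 + 1.6169 + 1.3180 + 1.6164 + 1.4282 + 1.6194 + 1.6470 + 1.4894 + 1.5260 + 1.5799) / 12 = 18.89130 / 12 = 1.57428
Sum of squared deviations: (−0.12198)² + (+0.22232)² + (+0.22692)² + (+0.04262)² + (−0.25628)² + (+0.04212)² + (−0.14608)² + (+0.04512)² + (+0.07272)² + (−0.08488)² + (−0.04828)² + (+0.00562)² = 0.22330
Variance = 0.22330 / 11 = 0.02030
SE* = √0.02030

SE* = 0.142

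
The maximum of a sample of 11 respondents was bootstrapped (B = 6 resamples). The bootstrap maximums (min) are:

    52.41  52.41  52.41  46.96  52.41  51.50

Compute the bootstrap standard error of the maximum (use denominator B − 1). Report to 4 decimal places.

SE* = 2.1812

Bootstrap SE is the standard deviation of the 6 replicate maximums.
Mean of replicates: (52.41 + 52.41 + 52.41 + 46.96 + 52.41 + 51.50) / 6 = 308.10000 / 6 = 51.35000
Sum of squared deviations: (+1.06000)² + (+1.06000)² + (+1.06000)² + (−4.39000)² + (+1.06000)² + (+0.15000)² = 23.78900
Variance = 23.78900 / 5 = 4.75780
SE* = √4.75780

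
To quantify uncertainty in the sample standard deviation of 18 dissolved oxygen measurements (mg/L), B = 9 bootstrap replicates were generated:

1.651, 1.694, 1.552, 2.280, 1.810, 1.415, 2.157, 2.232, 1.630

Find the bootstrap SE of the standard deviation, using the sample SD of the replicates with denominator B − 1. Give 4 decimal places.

Bootstrap SE is the standard deviation of the 9 replicate standard deviations.
Mean of replicates: (1.651 + 1.694 + 1.552 + 2.280 + 1.810 + 1.415 + 2.157 + 2.232 + 1.630) / 9 = 16.42100 / 9 = 1.82456
Sum of squared deviations: (−0.17356)² + (−0.13056)² + (−0.27256)² + (+0.45544)² + (−0.01456)² + (−0.40956)² + (+0.33244)² + (+0.40744)² + (−0.19456)² = 0.81121
Variance = 0.81121 / 8 = 0.10140
SE* = √0.10140

SE* = 0.3184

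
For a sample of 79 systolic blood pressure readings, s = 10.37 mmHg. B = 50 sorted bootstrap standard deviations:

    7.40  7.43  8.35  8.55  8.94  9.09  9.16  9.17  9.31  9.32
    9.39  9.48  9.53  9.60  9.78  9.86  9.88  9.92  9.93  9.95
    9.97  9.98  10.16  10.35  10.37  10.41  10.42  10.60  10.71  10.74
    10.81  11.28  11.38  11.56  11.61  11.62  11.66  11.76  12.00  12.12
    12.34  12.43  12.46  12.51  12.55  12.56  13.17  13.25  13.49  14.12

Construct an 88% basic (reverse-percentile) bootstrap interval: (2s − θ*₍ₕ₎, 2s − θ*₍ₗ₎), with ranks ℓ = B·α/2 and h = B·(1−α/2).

Percentile endpoints at ranks 3 and 47: θ*₍3₎ = 8.35, θ*₍47₎ = 13.17.
Basic interval reflects these around s:
  lower = 2 × 10.37 − 13.17 = 7.57
  upper = 2 × 10.37 − 8.35 = 12.39

(7.57, 12.39)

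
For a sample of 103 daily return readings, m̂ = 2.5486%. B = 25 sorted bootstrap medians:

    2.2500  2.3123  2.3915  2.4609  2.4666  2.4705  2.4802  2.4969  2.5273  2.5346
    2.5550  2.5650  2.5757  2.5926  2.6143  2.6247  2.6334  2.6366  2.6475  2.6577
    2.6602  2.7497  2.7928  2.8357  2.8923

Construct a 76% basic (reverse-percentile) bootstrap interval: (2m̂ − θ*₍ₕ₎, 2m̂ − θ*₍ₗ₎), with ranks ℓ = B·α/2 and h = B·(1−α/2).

Percentile endpoints at ranks 3 and 22: θ*₍3₎ = 2.3915, θ*₍22₎ = 2.7497.
Basic interval reflects these around m̂:
  lower = 2 × 2.5486 − 2.7497 = 2.3475
  upper = 2 × 2.5486 − 2.3915 = 2.7057

(2.3475, 2.7057)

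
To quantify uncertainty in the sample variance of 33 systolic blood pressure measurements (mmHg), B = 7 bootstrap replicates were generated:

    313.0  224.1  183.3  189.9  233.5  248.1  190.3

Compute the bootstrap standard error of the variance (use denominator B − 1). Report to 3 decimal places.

Bootstrap SE is the standard deviation of the 7 replicate variances.
Mean of replicates: (313.0 + 224.1 + 183.3 + 189.9 + 233.5 + 248.1 + 190.3) / 7 = 1582.2000 / 7 = 226.0286
Sum of squared deviations: (+86.9714)² + (−1.9286)² + (−42.7286)² + (−36.1286)² + (+7.4714)² + (+22.0714)² + (−35.7286)² = 12518.2543
Variance = 12518.2543 / 6 = 2086.3757
SE* = √2086.3757

SE* = 45.677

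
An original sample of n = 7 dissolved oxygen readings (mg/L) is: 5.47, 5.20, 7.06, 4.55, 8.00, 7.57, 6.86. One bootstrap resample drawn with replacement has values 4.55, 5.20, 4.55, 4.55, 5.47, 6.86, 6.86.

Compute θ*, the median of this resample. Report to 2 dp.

Sorted: 4.55, 4.55, 4.55, 5.20, 5.47, 6.86, 6.86
Median = middle value = 5.20

θ* = 5.20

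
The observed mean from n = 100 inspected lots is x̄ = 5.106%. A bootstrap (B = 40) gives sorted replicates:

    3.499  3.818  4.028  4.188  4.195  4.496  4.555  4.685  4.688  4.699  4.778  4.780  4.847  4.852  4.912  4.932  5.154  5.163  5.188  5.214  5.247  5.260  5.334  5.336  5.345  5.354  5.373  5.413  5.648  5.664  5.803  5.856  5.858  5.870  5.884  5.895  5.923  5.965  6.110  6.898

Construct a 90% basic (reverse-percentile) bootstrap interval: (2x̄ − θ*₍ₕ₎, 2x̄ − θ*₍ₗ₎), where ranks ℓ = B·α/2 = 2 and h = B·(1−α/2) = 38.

Percentile endpoints at ranks 2 and 38: θ*₍2₎ = 3.818, θ*₍38₎ = 5.965.
Basic interval reflects these around x̄:
  lower = 2 × 5.106 − 5.965 = 4.247
  upper = 2 × 5.106 − 3.818 = 6.394

(4.247, 6.394)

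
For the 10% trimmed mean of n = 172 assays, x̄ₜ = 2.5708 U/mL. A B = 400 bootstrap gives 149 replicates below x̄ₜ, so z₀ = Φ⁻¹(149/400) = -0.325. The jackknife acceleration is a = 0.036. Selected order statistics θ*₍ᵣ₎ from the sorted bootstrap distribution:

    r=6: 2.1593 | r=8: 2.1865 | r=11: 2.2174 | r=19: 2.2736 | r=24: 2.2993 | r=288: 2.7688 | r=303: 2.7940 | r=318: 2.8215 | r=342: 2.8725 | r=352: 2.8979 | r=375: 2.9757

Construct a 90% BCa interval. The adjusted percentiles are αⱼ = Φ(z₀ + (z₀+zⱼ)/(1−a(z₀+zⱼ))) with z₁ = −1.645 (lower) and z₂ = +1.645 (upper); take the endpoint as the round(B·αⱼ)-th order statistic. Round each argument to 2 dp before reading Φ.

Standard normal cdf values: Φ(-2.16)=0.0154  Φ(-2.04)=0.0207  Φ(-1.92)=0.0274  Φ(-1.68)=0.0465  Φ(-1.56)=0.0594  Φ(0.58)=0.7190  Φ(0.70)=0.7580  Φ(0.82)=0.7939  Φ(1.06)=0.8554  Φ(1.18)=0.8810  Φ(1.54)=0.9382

Lower: z₀ + z₁ = -0.325 + (-1.645) = -1.970; 1 − a(z₀+z₁) = 1 − (0.036)(-1.970) = 1.0709; argument = -0.325 + (-1.970)/1.0709 = -2.1645 → -2.16.
α₁ = Φ(-2.16) = 0.0154; rank = round(400 × 0.0154) = 6; θ*₍6₎ = 2.1593.
Upper: z₀ + z₂ = 1.320; 1 − a(z₀+z₂) = 0.9525; argument = 1.0609 → 1.06; α₂ = 0.8554; rank = 342; θ*₍342₎ = 2.8725.

(2.1593, 2.8725)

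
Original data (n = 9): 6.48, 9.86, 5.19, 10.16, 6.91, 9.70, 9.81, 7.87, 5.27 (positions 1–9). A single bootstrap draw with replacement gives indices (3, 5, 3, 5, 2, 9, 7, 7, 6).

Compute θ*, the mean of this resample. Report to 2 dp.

θ* = 7.63

Resample values: 5.19, 6.91, 5.19, 6.91, 9.86, 5.27, 9.81, 9.81, 9.70.
Mean = (5.19 + 6.91 + 5.19 + 6.91 + 9.86 + 5.27 + 9.81 + 9.81 + 9.70) / 9 = 68.650 / 9 = 7.63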